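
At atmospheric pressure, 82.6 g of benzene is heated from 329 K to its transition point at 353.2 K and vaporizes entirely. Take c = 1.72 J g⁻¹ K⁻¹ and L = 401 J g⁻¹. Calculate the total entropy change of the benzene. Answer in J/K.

ΔS = 104 J/K

Warming step: ΔS₁ = m c ln(T_tr/T_i) = 82.6 × 1.72 × ln(353.2/329) = 10.08 J/K.
Phase change: ΔS₂ = +mL/T_tr = 82.6 × 401 / 353.2 = 93.78 J/K.
ΔS_total = (10.08) + (93.78) = 104 J/K.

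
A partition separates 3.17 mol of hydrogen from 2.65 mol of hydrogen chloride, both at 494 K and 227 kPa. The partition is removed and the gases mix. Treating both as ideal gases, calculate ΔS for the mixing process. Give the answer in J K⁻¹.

Mole fractions: x_A = 3.17/5.82 = 0.545, x_B = 0.455.
ΔS_mix = −R(n_A ln x_A + n_B ln x_B) = −8.314 × (3.17 ln 0.545 + 2.65 ln 0.455) = 33.3 J/K.

ΔS_mix = 33.3 J/K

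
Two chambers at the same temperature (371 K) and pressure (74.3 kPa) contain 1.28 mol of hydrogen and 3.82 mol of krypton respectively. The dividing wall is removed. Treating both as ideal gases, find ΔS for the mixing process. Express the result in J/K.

ΔS_mix = 23.9 J/K

Mole fractions: x_A = 1.28/5.1 = 0.251, x_B = 0.749.
ΔS_mix = −R(n_A ln x_A + n_B ln x_B) = −8.314 × (1.28 ln 0.251 + 3.82 ln 0.749) = 23.9 J/K.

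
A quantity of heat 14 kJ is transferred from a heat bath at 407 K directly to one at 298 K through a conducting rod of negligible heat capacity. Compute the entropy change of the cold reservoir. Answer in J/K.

ΔS_cold = 47 J/K

The cold reservoir gains heat Q, so ΔS_cold = +Q/T_C = 14000/298 = 47 J/K.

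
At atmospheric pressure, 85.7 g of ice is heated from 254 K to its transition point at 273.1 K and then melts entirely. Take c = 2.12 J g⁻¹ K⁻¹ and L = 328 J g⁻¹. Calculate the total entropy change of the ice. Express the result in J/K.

Warming step: ΔS₁ = m c ln(T_tr/T_i) = 85.7 × 2.12 × ln(273.1/254) = 13.17 J/K.
Phase change: ΔS₂ = +mL/T_tr = 85.7 × 328 / 273.1 = 102.9 J/K.
ΔS_total = (13.17) + (102.9) = 116 J/K.

ΔS = 116 J/K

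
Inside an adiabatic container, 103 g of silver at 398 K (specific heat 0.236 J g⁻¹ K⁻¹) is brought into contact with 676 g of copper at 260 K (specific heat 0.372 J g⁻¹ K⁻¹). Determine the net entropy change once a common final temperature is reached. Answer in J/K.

ΔS_total = 2.26 J/K

Energy balance: T_f = (m₁c₁T₁ + m₂c₂T₂)/(m₁c₁ + m₂c₂) = 272.16 K.
ΔS₁ = m₁c₁ ln(T_f/T₁) = 24.308 × ln(272.16/398) = -9.238 J/K.
ΔS₂ = m₂c₂ ln(T_f/T₂) = 251.472 × ln(272.16/260) = 11.5 J/K.
ΔS_total = -9.238 + 11.5 = 2.26 J/K.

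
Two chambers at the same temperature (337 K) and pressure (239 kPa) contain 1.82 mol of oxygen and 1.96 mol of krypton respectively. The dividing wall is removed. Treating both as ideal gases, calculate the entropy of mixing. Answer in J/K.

Mole fractions: x_A = 1.82/3.78 = 0.481, x_B = 0.519.
ΔS_mix = −R(n_A ln x_A + n_B ln x_B) = −8.314 × (1.82 ln 0.481 + 1.96 ln 0.519) = 21.8 J/K.

ΔS_mix = 21.8 J/K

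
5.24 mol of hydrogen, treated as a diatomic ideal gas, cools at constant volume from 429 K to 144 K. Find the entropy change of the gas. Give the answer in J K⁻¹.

ΔS = -119 J/K

At constant volume, ΔS = nC_V ln(T₂/T₁) with C_V = 5R/2 = 20.79 J mol⁻¹ K⁻¹.
ΔS = 5.24 × 20.79 × ln(144/429) = -119 J/K.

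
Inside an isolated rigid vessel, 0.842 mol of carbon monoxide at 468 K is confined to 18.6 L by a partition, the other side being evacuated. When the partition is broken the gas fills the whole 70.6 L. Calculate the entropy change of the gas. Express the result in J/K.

No heat is exchanged and no work is done, so the ideal-gas temperature stays constant.
Entropy is a state function; using a reversible isothermal path, ΔS_gas = nR ln(V₂/V₁) = 0.842 × 8.314 × ln(70.6/18.6) = 9.34 J/K.

ΔS_gas = 9.34 J/K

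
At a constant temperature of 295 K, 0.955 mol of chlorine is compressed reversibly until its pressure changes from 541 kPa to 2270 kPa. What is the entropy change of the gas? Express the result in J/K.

For an isothermal ideal gas ΔS_gas = nR ln(P₁/P₂) = 0.955 × 8.314 × ln(541/2270) = -11.4 J/K.

ΔS_gas = -11.4 J/K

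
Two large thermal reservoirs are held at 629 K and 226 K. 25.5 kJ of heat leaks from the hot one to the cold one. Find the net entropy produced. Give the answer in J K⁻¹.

ΔS_hot = −Q/T_H = −25500/629 = -40.54 J/K and ΔS_cold = +Q/T_C = 25500/226 = 112.8 J/K.
ΔS_total = -40.54 + 112.8 = 72.3 J/K, positive as the second law requires.

ΔS_total = 72.3 J/K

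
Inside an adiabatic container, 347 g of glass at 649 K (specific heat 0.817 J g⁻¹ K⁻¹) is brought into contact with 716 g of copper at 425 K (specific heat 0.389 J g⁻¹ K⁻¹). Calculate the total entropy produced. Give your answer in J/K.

ΔS_total = 12.5 J/K

Energy balance: T_f = (m₁c₁T₁ + m₂c₂T₂)/(m₁c₁ + m₂c₂) = 537.99 K.
ΔS₁ = m₁c₁ ln(T_f/T₁) = 283.499 × ln(537.99/649) = -53.18 J/K.
ΔS₂ = m₂c₂ ln(T_f/T₂) = 278.524 × ln(537.99/425) = 65.66 J/K.
ΔS_total = -53.18 + 65.66 = 12.5 J/K.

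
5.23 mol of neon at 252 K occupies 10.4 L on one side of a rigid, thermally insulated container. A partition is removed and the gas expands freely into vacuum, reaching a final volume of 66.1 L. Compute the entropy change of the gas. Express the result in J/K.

ΔS_gas = 80.4 J/K

For an ideal gas in free expansion Q = 0 and W = 0, so T is unchanged.
Entropy is a state function; using a reversible isothermal path, ΔS_gas = nR ln(V₂/V₁) = 5.23 × 8.314 × ln(66.1/10.4) = 80.4 J/K.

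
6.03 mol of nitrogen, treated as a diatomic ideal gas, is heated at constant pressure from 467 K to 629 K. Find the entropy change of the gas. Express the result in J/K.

ΔS = 52.3 J/K

At constant pressure, ΔS = nC_p ln(T₂/T₁) with C_p = 7R/2 = 29.1 J mol⁻¹ K⁻¹.
ΔS = 6.03 × 29.1 × ln(629/467) = 52.3 J/K.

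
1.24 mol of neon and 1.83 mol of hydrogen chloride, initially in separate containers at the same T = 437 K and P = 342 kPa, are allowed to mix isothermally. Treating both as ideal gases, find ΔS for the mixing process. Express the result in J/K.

Mole fractions: x_A = 1.24/3.07 = 0.404, x_B = 0.596.
ΔS_mix = −R(n_A ln x_A + n_B ln x_B) = −8.314 × (1.24 ln 0.404 + 1.83 ln 0.596) = 17.2 J/K.

ΔS_mix = 17.2 J/K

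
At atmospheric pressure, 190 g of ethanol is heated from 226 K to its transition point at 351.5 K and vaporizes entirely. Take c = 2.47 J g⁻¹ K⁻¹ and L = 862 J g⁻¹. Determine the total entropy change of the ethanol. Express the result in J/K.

ΔS = 673 J/K

Warming step: ΔS₁ = m c ln(T_tr/T_i) = 190 × 2.47 × ln(351.5/226) = 207.3 J/K.
Phase change: ΔS₂ = +mL/T_tr = 190 × 862 / 351.5 = 465.9 J/K.
ΔS_total = (207.3) + (465.9) = 673 J/K.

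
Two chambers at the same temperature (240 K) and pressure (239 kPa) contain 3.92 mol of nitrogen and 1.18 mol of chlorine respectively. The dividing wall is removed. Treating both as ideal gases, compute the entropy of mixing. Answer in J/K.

Mole fractions: x_A = 3.92/5.1 = 0.769, x_B = 0.231.
ΔS_mix = −R(n_A ln x_A + n_B ln x_B) = −8.314 × (3.92 ln 0.769 + 1.18 ln 0.231) = 22.9 J/K.

ΔS_mix = 22.9 J/K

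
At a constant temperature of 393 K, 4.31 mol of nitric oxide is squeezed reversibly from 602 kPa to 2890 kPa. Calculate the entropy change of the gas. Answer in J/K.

For an isothermal ideal gas ΔS_gas = nR ln(P₁/P₂) = 4.31 × 8.314 × ln(602/2890) = -56.2 J/K.

ΔS_gas = -56.2 J/K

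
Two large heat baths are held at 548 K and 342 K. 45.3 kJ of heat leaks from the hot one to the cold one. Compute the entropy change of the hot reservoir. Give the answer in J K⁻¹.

ΔS_hot = -82.7 J/K

The hot reservoir loses heat Q, so ΔS_hot = −Q/T_H = −45300/548 = -82.7 J/K.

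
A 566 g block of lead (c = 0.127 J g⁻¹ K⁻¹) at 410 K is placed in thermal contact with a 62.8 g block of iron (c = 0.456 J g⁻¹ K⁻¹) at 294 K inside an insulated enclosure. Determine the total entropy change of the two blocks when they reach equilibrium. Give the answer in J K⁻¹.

ΔS_total = 1.08 J/K

Energy balance: T_f = (m₁c₁T₁ + m₂c₂T₂)/(m₁c₁ + m₂c₂) = 376.95 K.
ΔS₁ = m₁c₁ ln(T_f/T₁) = 71.882 × ln(376.95/410) = -6.041 J/K.
ΔS₂ = m₂c₂ ln(T_f/T₂) = 28.6368 × ln(376.95/294) = 7.117 J/K.
ΔS_total = -6.041 + 7.117 = 1.08 J/K.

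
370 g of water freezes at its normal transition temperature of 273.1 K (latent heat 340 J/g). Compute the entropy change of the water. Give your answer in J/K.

ΔS = -461 J/K

Heat released by the substance: Q = −mL = −370 × 340 = −125800 J.
At constant T, ΔS = Q_rev/T = −125800 / 273.1 = -461 J/K.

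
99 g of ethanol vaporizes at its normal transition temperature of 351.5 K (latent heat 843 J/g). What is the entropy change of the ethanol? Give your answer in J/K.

ΔS = 237 J/K

Heat absorbed by the substance: Q = mL = 99 × 843 = 83457 J.
At constant T, ΔS = Q_rev/T = 83457 / 351.5 = 237 J/K.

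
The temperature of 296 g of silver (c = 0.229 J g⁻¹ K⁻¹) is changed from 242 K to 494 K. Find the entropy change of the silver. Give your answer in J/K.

ΔS = ∫dQ_rev/T = m c ln(T₂/T₁) = 296 × 0.229 × ln(494/242) = 48.4 J/K.

ΔS = 48.4 J/K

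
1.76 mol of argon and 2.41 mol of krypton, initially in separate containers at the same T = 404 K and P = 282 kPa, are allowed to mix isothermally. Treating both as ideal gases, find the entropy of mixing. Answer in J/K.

ΔS_mix = 23.6 J/K

Mole fractions: x_A = 1.76/4.17 = 0.422, x_B = 0.578.
ΔS_mix = −R(n_A ln x_A + n_B ln x_B) = −8.314 × (1.76 ln 0.422 + 2.41 ln 0.578) = 23.6 J/K.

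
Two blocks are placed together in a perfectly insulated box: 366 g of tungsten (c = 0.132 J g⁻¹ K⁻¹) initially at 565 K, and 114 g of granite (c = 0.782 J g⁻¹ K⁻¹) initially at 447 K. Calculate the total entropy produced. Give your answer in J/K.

ΔS_total = 0.878 J/K

Energy balance: T_f = (m₁c₁T₁ + m₂c₂T₂)/(m₁c₁ + m₂c₂) = 488.47 K.
ΔS₁ = m₁c₁ ln(T_f/T₁) = 48.312 × ln(488.47/565) = -7.0314 J/K.
ΔS₂ = m₂c₂ ln(T_f/T₂) = 89.148 × ln(488.47/447) = 7.9096 J/K.
ΔS_total = -7.0314 + 7.9096 = 0.878 J/K.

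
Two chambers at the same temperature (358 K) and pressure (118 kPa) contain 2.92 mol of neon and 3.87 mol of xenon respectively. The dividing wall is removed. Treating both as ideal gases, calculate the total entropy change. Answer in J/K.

Mole fractions: x_A = 2.92/6.79 = 0.43, x_B = 0.57.
ΔS_mix = −R(n_A ln x_A + n_B ln x_B) = −8.314 × (2.92 ln 0.43 + 3.87 ln 0.57) = 38.6 J/K.

ΔS_mix = 38.6 J/K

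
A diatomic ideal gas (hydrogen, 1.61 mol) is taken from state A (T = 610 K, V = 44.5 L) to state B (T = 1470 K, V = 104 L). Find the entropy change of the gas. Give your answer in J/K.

Entropy is a state function: ΔS = nC_V ln(T₂/T₁) + nR ln(V₂/V₁), with C_V = 5R/2 = 20.79 J mol⁻¹ K⁻¹ for a diatomic ideal gas.
ΔS = 1.61 × [20.79 × ln(1470/610) + 8.314 × ln(104/44.5)] = 40.8 J/K.

ΔS = 40.8 J/K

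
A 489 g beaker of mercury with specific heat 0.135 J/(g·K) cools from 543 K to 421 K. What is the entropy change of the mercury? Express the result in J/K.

ΔS = ∫dQ_rev/T = m c ln(T₂/T₁) = 489 × 0.135 × ln(421/543) = -16.8 J/K.

ΔS = -16.8 J/K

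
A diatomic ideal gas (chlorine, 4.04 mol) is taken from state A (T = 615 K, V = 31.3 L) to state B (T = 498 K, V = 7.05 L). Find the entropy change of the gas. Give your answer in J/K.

Entropy is a state function: ΔS = nC_V ln(T₂/T₁) + nR ln(V₂/V₁), with C_V = 5R/2 = 20.79 J mol⁻¹ K⁻¹ for a diatomic ideal gas.
ΔS = 4.04 × [20.79 × ln(498/615) + 8.314 × ln(7.05/31.3)] = -67.8 J/K.

ΔS = -67.8 J/K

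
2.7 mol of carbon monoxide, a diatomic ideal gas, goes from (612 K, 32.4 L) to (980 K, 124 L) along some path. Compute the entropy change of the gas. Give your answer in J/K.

Entropy is a state function: ΔS = nC_V ln(T₂/T₁) + nR ln(V₂/V₁), with C_V = 5R/2 = 20.79 J mol⁻¹ K⁻¹ for a diatomic ideal gas.
ΔS = 2.7 × [20.79 × ln(980/612) + 8.314 × ln(124/32.4)] = 56.5 J/K.

ΔS = 56.5 J/K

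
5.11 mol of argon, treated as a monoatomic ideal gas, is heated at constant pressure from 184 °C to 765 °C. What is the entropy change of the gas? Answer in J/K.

ΔS = 87.1 J/K

In kelvin: T₁ = 457.15 K, T₂ = 1038.15 K. At constant pressure, ΔS = nC_p ln(T₂/T₁) with C_p = 5R/2 = 20.79 J mol⁻¹ K⁻¹.
ΔS = 5.11 × 20.79 × ln(1038.15/457.15) = 87.1 J/K.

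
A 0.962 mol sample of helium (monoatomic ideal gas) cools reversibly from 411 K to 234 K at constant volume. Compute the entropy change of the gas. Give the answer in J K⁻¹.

ΔS = -6.76 J/K

At constant volume, ΔS = nC_V ln(T₂/T₁) with C_V = 3R/2 = 12.47 J mol⁻¹ K⁻¹.
ΔS = 0.962 × 12.47 × ln(234/411) = -6.76 J/K.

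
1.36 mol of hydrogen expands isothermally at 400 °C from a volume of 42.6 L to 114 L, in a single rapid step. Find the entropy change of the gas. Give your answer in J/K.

Entropy is a state function, so ΔS_gas depends only on the end states.
For an isothermal ideal gas ΔS_gas = nR ln(V₂/V₁) = 1.36 × 8.314 × ln(114/42.6) = 11.1 J/K.

ΔS_gas = 11.1 J/K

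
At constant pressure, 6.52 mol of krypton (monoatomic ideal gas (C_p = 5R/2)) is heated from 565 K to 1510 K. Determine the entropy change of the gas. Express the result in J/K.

At constant pressure, ΔS = nC_p ln(T₂/T₁) with C_p = 5R/2 = 20.79 J mol⁻¹ K⁻¹.
ΔS = 6.52 × 20.79 × ln(1510/565) = 133 J/K.

ΔS = 133 J/K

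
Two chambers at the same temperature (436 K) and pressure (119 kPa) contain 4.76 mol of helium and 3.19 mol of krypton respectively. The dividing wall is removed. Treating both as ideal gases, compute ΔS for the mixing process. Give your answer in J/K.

ΔS_mix = 44.5 J/K

Mole fractions: x_A = 4.76/7.95 = 0.599, x_B = 0.401.
ΔS_mix = −R(n_A ln x_A + n_B ln x_B) = −8.314 × (4.76 ln 0.599 + 3.19 ln 0.401) = 44.5 J/K.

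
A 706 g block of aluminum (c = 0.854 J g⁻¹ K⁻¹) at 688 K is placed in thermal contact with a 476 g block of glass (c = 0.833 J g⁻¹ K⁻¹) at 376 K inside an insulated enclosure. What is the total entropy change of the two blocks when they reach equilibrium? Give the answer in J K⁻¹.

Energy balance: T_f = (m₁c₁T₁ + m₂c₂T₂)/(m₁c₁ + m₂c₂) = 564.22 K.
ΔS₁ = m₁c₁ ln(T_f/T₁) = 602.924 × ln(564.22/688) = -119.6 J/K.
ΔS₂ = m₂c₂ ln(T_f/T₂) = 396.508 × ln(564.22/376) = 160.9 J/K.
ΔS_total = -119.6 + 160.9 = 41.3 J/K.

ΔS_total = 41.3 J/K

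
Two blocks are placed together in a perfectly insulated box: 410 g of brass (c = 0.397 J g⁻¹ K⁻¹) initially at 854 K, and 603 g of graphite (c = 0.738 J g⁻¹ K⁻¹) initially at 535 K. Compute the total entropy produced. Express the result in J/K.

ΔS_total = 13.9 J/K

Energy balance: T_f = (m₁c₁T₁ + m₂c₂T₂)/(m₁c₁ + m₂c₂) = 620.43 K.
ΔS₁ = m₁c₁ ln(T_f/T₁) = 162.77 × ln(620.43/854) = -52.01 J/K.
ΔS₂ = m₂c₂ ln(T_f/T₂) = 445.014 × ln(620.43/535) = 65.93 J/K.
ΔS_total = -52.01 + 65.93 = 13.9 J/K.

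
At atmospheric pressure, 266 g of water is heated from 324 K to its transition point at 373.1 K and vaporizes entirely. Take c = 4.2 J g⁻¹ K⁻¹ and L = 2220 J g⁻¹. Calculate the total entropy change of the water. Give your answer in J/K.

ΔS = 1740 J/K

Warming step: ΔS₁ = m c ln(T_tr/T_i) = 266 × 4.2 × ln(373.1/324) = 157.6 J/K.
Phase change: ΔS₂ = +mL/T_tr = 266 × 2220 / 373.1 = 1583 J/K.
ΔS_total = (157.6) + (1583) = 1740 J/K.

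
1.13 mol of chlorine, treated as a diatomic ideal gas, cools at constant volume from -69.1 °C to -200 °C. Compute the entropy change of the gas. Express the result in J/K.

In kelvin: T₁ = 204.05 K, T₂ = 73.15 K. At constant volume, ΔS = nC_V ln(T₂/T₁) with C_V = 5R/2 = 20.79 J mol⁻¹ K⁻¹.
ΔS = 1.13 × 20.79 × ln(73.15/204.05) = -24.1 J/K.

ΔS = -24.1 J/K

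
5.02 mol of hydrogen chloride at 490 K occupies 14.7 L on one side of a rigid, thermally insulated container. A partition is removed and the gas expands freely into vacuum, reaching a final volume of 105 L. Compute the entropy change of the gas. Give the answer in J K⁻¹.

ΔS_gas = 82.1 J/K

For an ideal gas in free expansion Q = 0 and W = 0, so T is unchanged.
Entropy is a state function; using a reversible isothermal path, ΔS_gas = nR ln(V₂/V₁) = 5.02 × 8.314 × ln(105/14.7) = 82.1 J/K.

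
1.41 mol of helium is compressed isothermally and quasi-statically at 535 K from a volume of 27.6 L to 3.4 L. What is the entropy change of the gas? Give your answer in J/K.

ΔS_gas = -24.5 J/K

For an isothermal ideal gas ΔS_gas = nR ln(V₂/V₁) = 1.41 × 8.314 × ln(3.4/27.6) = -24.5 J/K.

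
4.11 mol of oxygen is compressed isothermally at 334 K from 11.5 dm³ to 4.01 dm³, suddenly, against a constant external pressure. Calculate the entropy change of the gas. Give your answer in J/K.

Entropy is a state function, so ΔS_gas depends only on the end states.
For an isothermal ideal gas ΔS_gas = nR ln(V₂/V₁) = 4.11 × 8.314 × ln(4.01/11.5) = -36 J/K.

ΔS_gas = -36 J/K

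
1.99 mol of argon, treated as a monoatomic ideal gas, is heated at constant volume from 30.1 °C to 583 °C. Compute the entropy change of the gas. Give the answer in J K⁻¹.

ΔS = 25.8 J/K

In kelvin: T₁ = 303.25 K, T₂ = 856.15 K. At constant volume, ΔS = nC_V ln(T₂/T₁) with C_V = 3R/2 = 12.47 J mol⁻¹ K⁻¹.
ΔS = 1.99 × 12.47 × ln(856.15/303.25) = 25.8 J/K.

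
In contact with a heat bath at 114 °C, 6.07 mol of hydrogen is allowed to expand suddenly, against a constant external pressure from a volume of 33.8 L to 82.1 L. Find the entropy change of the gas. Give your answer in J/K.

ΔS_gas = 44.8 J/K

Entropy is a state function, so ΔS_gas depends only on the end states.
For an isothermal ideal gas ΔS_gas = nR ln(V₂/V₁) = 6.07 × 8.314 × ln(82.1/33.8) = 44.8 J/K.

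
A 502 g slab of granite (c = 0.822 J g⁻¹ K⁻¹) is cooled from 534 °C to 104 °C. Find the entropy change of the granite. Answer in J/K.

ΔS = -314 J/K

In kelvin: T₁ = 807.15 K, T₂ = 377.15 K. ΔS = ∫dQ_rev/T = m c ln(T₂/T₁) = 502 × 0.822 × ln(377.15/807.15) = -314 J/K.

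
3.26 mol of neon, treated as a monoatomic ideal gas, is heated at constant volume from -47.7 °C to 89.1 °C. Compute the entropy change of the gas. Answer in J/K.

ΔS = 19.3 J/K

In kelvin: T₁ = 225.45 K, T₂ = 362.25 K. At constant volume, ΔS = nC_V ln(T₂/T₁) with C_V = 3R/2 = 12.47 J mol⁻¹ K⁻¹.
ΔS = 3.26 × 12.47 × ln(362.25/225.45) = 19.3 J/K.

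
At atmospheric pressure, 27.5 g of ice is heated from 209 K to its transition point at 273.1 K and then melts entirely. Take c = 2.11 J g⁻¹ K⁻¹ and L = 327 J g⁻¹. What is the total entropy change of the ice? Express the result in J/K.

Warming step: ΔS₁ = m c ln(T_tr/T_i) = 27.5 × 2.11 × ln(273.1/209) = 15.522 J/K.
Phase change: ΔS₂ = +mL/T_tr = 27.5 × 327 / 273.1 = 32.927 J/K.
ΔS_total = (15.522) + (32.927) = 48.4 J/K.

ΔS = 48.4 J/K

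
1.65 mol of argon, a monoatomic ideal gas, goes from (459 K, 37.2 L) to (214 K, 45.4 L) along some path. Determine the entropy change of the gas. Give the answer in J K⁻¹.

ΔS = -13 J/K

Entropy is a state function: ΔS = nC_V ln(T₂/T₁) + nR ln(V₂/V₁), with C_V = 3R/2 = 12.47 J mol⁻¹ K⁻¹ for a monoatomic ideal gas.
ΔS = 1.65 × [12.47 × ln(214/459) + 8.314 × ln(45.4/37.2)] = -13 J/K.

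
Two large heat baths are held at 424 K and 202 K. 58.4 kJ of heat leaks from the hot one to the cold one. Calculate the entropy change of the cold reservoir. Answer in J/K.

ΔS_cold = 289 J/K

The cold reservoir gains heat Q, so ΔS_cold = +Q/T_C = 58400/202 = 289 J/K.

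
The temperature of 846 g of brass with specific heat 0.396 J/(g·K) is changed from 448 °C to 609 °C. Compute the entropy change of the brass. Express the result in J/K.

ΔS = 67.5 J/K

In kelvin: T₁ = 721.15 K, T₂ = 882.15 K. ΔS = ∫dQ_rev/T = m c ln(T₂/T₁) = 846 × 0.396 × ln(882.15/721.15) = 67.5 J/K.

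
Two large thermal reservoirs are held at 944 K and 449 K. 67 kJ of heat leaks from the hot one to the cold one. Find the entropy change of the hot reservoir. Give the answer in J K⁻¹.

The hot reservoir loses heat Q, so ΔS_hot = −Q/T_H = −67000/944 = -71 J/K.

ΔS_hot = -71 J/K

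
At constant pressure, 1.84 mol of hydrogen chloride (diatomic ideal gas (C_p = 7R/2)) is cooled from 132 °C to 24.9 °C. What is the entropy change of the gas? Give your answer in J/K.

In kelvin: T₁ = 405.15 K, T₂ = 298.05 K. At constant pressure, ΔS = nC_p ln(T₂/T₁) with C_p = 7R/2 = 29.1 J mol⁻¹ K⁻¹.
ΔS = 1.84 × 29.1 × ln(298.05/405.15) = -16.4 J/K.

ΔS = -16.4 J/K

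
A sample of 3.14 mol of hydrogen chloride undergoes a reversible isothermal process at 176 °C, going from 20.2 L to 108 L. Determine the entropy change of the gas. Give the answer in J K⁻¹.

For an isothermal ideal gas ΔS_gas = nR ln(V₂/V₁) = 3.14 × 8.314 × ln(108/20.2) = 43.8 J/K.

ΔS_gas = 43.8 J/K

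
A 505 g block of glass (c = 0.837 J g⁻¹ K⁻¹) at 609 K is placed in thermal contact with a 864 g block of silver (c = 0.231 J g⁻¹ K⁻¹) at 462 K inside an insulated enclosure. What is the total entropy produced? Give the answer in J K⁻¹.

ΔS_total = 4.99 J/K

Energy balance: T_f = (m₁c₁T₁ + m₂c₂T₂)/(m₁c₁ + m₂c₂) = 561.85 K.
ΔS₁ = m₁c₁ ln(T_f/T₁) = 422.685 × ln(561.85/609) = -34.06 J/K.
ΔS₂ = m₂c₂ ln(T_f/T₂) = 199.584 × ln(561.85/462) = 39.05 J/K.
ΔS_total = -34.06 + 39.05 = 4.99 J/K.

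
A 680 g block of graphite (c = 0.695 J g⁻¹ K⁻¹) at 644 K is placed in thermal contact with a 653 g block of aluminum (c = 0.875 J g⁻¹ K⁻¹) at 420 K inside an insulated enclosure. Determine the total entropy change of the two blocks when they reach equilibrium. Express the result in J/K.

ΔS_total = 23.8 J/K

Energy balance: T_f = (m₁c₁T₁ + m₂c₂T₂)/(m₁c₁ + m₂c₂) = 521.4 K.
ΔS₁ = m₁c₁ ln(T_f/T₁) = 472.6 × ln(521.4/644) = -99.8 J/K.
ΔS₂ = m₂c₂ ln(T_f/T₂) = 571.375 × ln(521.4/420) = 123.6 J/K.
ΔS_total = -99.8 + 123.6 = 23.8 J/K.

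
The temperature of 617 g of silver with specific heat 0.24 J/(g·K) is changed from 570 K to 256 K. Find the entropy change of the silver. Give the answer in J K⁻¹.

ΔS = -119 J/K

ΔS = ∫dQ_rev/T = m c ln(T₂/T₁) = 617 × 0.24 × ln(256/570) = -119 J/K.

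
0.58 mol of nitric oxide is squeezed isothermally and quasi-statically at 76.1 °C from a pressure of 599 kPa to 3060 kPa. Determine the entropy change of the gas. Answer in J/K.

For an isothermal ideal gas ΔS_gas = nR ln(P₁/P₂) = 0.58 × 8.314 × ln(599/3060) = -7.86 J/K.

ΔS_gas = -7.86 J/K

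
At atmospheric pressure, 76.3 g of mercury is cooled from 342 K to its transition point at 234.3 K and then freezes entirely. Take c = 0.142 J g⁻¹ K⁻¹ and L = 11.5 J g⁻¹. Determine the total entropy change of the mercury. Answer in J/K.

Cooling step: ΔS₁ = m c ln(T_tr/T_i) = 76.3 × 0.142 × ln(234.3/342) = -4.098 J/K.
Phase change: ΔS₂ = −mL/T_tr = −76.3 × 11.5 / 234.3 = -3.745 J/K.
ΔS_total = (-4.098) + (-3.745) = -7.84 J/K.

ΔS = -7.84 J/K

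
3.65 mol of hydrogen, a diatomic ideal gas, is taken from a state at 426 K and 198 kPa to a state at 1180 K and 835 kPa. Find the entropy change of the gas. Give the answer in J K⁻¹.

ΔS = 64.5 J/K

ΔS = nC_p ln(T₂/T₁) − nR ln(P₂/P₁), with C_p = 7R/2 = 29.1 J mol⁻¹ K⁻¹ for a diatomic ideal gas.
ΔS = 3.65 × [29.1 × ln(1180/426) − 8.314 × ln(835/198)] = 64.5 J/K.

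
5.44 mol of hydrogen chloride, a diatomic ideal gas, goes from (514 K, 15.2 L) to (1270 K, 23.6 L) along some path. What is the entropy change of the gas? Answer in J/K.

ΔS = 122 J/K

Entropy is a state function: ΔS = nC_V ln(T₂/T₁) + nR ln(V₂/V₁), with C_V = 5R/2 = 20.79 J mol⁻¹ K⁻¹ for a diatomic ideal gas.
ΔS = 5.44 × [20.79 × ln(1270/514) + 8.314 × ln(23.6/15.2)] = 122 J/K.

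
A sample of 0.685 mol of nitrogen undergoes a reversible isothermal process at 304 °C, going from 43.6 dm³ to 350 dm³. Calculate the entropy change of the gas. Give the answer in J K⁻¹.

For an isothermal ideal gas ΔS_gas = nR ln(V₂/V₁) = 0.685 × 8.314 × ln(350/43.6) = 11.9 J/K.

ΔS_gas = 11.9 J/K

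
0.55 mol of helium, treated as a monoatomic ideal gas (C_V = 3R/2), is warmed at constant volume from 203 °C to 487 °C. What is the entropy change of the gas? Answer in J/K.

In kelvin: T₁ = 476.15 K, T₂ = 760.15 K. At constant volume, ΔS = nC_V ln(T₂/T₁) with C_V = 3R/2 = 12.47 J mol⁻¹ K⁻¹.
ΔS = 0.55 × 12.47 × ln(760.15/476.15) = 3.21 J/K.

ΔS = 3.21 J/K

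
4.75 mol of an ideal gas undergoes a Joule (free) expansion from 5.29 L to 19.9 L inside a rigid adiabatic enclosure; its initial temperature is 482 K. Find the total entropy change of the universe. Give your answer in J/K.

ΔS_universe = 52.3 J/K

For an ideal gas in free expansion Q = 0 and W = 0, so T is unchanged.
Entropy is a state function; using a reversible isothermal path, ΔS_gas = nR ln(V₂/V₁) = 4.75 × 8.314 × ln(19.9/5.29) = 52.3 J/K.
The insulated surroundings exchange no heat, so ΔS_surr = 0 and ΔS_universe = ΔS_gas.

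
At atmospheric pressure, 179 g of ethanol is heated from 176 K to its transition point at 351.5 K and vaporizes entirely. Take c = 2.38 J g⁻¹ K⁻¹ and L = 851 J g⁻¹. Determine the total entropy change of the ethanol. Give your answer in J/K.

Warming step: ΔS₁ = m c ln(T_tr/T_i) = 179 × 2.38 × ln(351.5/176) = 294.7 J/K.
Phase change: ΔS₂ = +mL/T_tr = 179 × 851 / 351.5 = 433.4 J/K.
ΔS_total = (294.7) + (433.4) = 728 J/K.

ΔS = 728 J/K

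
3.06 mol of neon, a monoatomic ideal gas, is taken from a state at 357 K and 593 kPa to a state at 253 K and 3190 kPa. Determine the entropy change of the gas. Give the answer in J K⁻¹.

ΔS = nC_p ln(T₂/T₁) − nR ln(P₂/P₁), with C_p = 5R/2 = 20.79 J mol⁻¹ K⁻¹ for a monoatomic ideal gas.
ΔS = 3.06 × [20.79 × ln(253/357) − 8.314 × ln(3190/593)] = -64.7 J/K.

ΔS = -64.7 J/K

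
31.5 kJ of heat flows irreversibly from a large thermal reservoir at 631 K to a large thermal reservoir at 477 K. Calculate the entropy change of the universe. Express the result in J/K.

ΔS_total = 16.1 J/K

ΔS_hot = −Q/T_H = −31500/631 = -49.92 J/K and ΔS_cold = +Q/T_C = 31500/477 = 66.04 J/K.
ΔS_total = -49.92 + 66.04 = 16.1 J/K, positive as the second law requires.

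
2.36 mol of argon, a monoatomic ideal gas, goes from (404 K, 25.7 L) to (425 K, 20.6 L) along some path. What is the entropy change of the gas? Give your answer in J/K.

ΔS = -2.85 J/K

Entropy is a state function: ΔS = nC_V ln(T₂/T₁) + nR ln(V₂/V₁), with C_V = 3R/2 = 12.47 J mol⁻¹ K⁻¹ for a monoatomic ideal gas.
ΔS = 2.36 × [12.47 × ln(425/404) + 8.314 × ln(20.6/25.7)] = -2.85 J/K.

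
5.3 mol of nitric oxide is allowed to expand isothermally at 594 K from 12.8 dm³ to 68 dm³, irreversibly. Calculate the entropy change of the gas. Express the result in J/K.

Entropy is a state function, so ΔS_gas depends only on the end states.
For an isothermal ideal gas ΔS_gas = nR ln(V₂/V₁) = 5.3 × 8.314 × ln(68/12.8) = 73.6 J/K.

ΔS_gas = 73.6 J/K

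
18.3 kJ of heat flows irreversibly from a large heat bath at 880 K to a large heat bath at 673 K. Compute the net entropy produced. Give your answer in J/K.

ΔS_hot = −Q/T_H = −18300/880 = -20.795 J/K and ΔS_cold = +Q/T_C = 18300/673 = 27.192 J/K.
ΔS_total = -20.795 + 27.192 = 6.4 J/K, positive as the second law requires.

ΔS_total = 6.4 J/K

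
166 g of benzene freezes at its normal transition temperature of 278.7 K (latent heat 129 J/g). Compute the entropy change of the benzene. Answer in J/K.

Heat released by the substance: Q = −mL = −166 × 129 = −21414 J.
At constant T, ΔS = Q_rev/T = −21414 / 278.7 = -76.8 J/K.

ΔS = -76.8 J/K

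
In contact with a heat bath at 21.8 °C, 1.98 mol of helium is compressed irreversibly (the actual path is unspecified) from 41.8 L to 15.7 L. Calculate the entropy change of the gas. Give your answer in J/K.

Entropy is a state function, so ΔS_gas depends only on the end states.
For an isothermal ideal gas ΔS_gas = nR ln(V₂/V₁) = 1.98 × 8.314 × ln(15.7/41.8) = -16.1 J/K.

ΔS_gas = -16.1 J/K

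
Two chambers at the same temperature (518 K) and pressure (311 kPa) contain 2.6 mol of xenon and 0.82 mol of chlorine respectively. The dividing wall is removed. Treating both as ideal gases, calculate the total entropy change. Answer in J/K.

ΔS_mix = 15.7 J/K

Mole fractions: x_A = 2.6/3.42 = 0.76, x_B = 0.24.
ΔS_mix = −R(n_A ln x_A + n_B ln x_B) = −8.314 × (2.6 ln 0.76 + 0.82 ln 0.24) = 15.7 J/K.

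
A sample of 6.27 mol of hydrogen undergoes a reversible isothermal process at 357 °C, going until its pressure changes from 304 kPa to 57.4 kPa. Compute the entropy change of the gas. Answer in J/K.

For an isothermal ideal gas ΔS_gas = nR ln(P₁/P₂) = 6.27 × 8.314 × ln(304/57.4) = 86.9 J/K.

ΔS_gas = 86.9 J/K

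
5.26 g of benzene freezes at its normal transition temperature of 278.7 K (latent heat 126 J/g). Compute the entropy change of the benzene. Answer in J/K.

ΔS = -2.38 J/K

Heat released by the substance: Q = −mL = −5.26 × 126 = −662.76 J.
At constant T, ΔS = Q_rev/T = −662.76 / 278.7 = -2.38 J/K.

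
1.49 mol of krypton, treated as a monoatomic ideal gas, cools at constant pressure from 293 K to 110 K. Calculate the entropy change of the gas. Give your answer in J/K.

ΔS = -30.3 J/K

At constant pressure, ΔS = nC_p ln(T₂/T₁) with C_p = 5R/2 = 20.79 J mol⁻¹ K⁻¹.
ΔS = 1.49 × 20.79 × ln(110/293) = -30.3 J/K.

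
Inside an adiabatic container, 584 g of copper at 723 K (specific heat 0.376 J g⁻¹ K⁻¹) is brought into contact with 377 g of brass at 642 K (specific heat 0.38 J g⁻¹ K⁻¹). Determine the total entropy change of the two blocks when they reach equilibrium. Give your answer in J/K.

ΔS_total = 0.607 J/K

Energy balance: T_f = (m₁c₁T₁ + m₂c₂T₂)/(m₁c₁ + m₂c₂) = 691.02 K.
ΔS₁ = m₁c₁ ln(T_f/T₁) = 219.584 × ln(691.02/723) = -9.9344 J/K.
ΔS₂ = m₂c₂ ln(T_f/T₂) = 143.26 × ln(691.02/642) = 10.541 J/K.
ΔS_total = -9.9344 + 10.541 = 0.607 J/K.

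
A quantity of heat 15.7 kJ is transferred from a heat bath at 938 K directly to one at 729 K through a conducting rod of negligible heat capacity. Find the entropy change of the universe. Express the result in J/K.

ΔS_total = 4.8 J/K

ΔS_hot = −Q/T_H = −15700/938 = -16.74 J/K and ΔS_cold = +Q/T_C = 15700/729 = 21.54 J/K.
ΔS_total = -16.74 + 21.54 = 4.8 J/K, positive as the second law requires.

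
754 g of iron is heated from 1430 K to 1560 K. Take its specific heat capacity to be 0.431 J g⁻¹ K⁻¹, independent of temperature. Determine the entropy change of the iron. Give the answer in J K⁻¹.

ΔS = ∫dQ_rev/T = m c ln(T₂/T₁) = 754 × 0.431 × ln(1560/1430) = 28.3 J/K.

ΔS = 28.3 J/K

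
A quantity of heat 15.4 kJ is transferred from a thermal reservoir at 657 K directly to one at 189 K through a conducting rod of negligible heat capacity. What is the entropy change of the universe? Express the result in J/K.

ΔS_hot = −Q/T_H = −15400/657 = -23.44 J/K and ΔS_cold = +Q/T_C = 15400/189 = 81.48 J/K.
ΔS_total = -23.44 + 81.48 = 58 J/K, positive as the second law requires.

ΔS_total = 58 J/K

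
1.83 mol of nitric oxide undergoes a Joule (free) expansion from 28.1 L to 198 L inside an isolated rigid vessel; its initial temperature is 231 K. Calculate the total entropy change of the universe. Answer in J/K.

No heat is exchanged and no work is done, so the ideal-gas temperature stays constant.
Entropy is a state function; using a reversible isothermal path, ΔS_gas = nR ln(V₂/V₁) = 1.83 × 8.314 × ln(198/28.1) = 29.7 J/K.
The insulated surroundings exchange no heat, so ΔS_surr = 0 and ΔS_universe = ΔS_gas.

ΔS_universe = 29.7 J/K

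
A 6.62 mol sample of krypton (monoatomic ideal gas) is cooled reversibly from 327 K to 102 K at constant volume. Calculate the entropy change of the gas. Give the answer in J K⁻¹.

At constant volume, ΔS = nC_V ln(T₂/T₁) with C_V = 3R/2 = 12.47 J mol⁻¹ K⁻¹.
ΔS = 6.62 × 12.47 × ln(102/327) = -96.2 J/K.

ΔS = -96.2 J/K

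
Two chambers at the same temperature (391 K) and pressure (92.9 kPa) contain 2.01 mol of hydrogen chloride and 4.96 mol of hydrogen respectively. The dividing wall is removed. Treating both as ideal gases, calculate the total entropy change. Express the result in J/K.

Mole fractions: x_A = 2.01/6.97 = 0.288, x_B = 0.712.
ΔS_mix = −R(n_A ln x_A + n_B ln x_B) = −8.314 × (2.01 ln 0.288 + 4.96 ln 0.712) = 34.8 J/K.

ΔS_mix = 34.8 J/K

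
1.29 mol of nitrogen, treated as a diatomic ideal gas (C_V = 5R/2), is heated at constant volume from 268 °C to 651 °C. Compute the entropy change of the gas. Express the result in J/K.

ΔS = 14.3 J/K

In kelvin: T₁ = 541.15 K, T₂ = 924.15 K. At constant volume, ΔS = nC_V ln(T₂/T₁) with C_V = 5R/2 = 20.79 J mol⁻¹ K⁻¹.
ΔS = 1.29 × 20.79 × ln(924.15/541.15) = 14.3 J/K.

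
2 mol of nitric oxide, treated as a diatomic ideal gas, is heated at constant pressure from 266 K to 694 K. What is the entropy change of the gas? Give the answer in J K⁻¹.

ΔS = 55.8 J/K

At constant pressure, ΔS = nC_p ln(T₂/T₁) with C_p = 7R/2 = 29.1 J mol⁻¹ K⁻¹.
ΔS = 2 × 29.1 × ln(694/266) = 55.8 J/K.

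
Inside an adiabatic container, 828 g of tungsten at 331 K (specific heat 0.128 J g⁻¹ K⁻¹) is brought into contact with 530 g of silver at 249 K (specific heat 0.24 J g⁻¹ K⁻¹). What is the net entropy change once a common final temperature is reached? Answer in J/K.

ΔS_total = 2.35 J/K

Energy balance: T_f = (m₁c₁T₁ + m₂c₂T₂)/(m₁c₁ + m₂c₂) = 286.27 K.
ΔS₁ = m₁c₁ ln(T_f/T₁) = 105.984 × ln(286.27/331) = -15.39 J/K.
ΔS₂ = m₂c₂ ln(T_f/T₂) = 127.2 × ln(286.27/249) = 17.74 J/K.
ΔS_total = -15.39 + 17.74 = 2.35 J/K.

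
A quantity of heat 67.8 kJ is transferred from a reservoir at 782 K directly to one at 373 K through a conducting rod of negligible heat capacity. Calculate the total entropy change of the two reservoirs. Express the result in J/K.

ΔS_total = 95.1 J/K

ΔS_hot = −Q/T_H = −67800/782 = -86.7 J/K and ΔS_cold = +Q/T_C = 67800/373 = 181.8 J/K.
ΔS_total = -86.7 + 181.8 = 95.1 J/K, positive as the second law requires.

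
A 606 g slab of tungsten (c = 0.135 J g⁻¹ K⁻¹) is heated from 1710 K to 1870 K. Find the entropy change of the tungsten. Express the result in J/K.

ΔS = ∫dQ_rev/T = m c ln(T₂/T₁) = 606 × 0.135 × ln(1870/1710) = 7.32 J/K.

ΔS = 7.32 J/K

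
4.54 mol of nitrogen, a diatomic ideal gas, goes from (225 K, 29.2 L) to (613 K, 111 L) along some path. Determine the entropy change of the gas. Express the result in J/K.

Entropy is a state function: ΔS = nC_V ln(T₂/T₁) + nR ln(V₂/V₁), with C_V = 5R/2 = 20.79 J mol⁻¹ K⁻¹ for a diatomic ideal gas.
ΔS = 4.54 × [20.79 × ln(613/225) + 8.314 × ln(111/29.2)] = 145 J/K.

ΔS = 145 J/K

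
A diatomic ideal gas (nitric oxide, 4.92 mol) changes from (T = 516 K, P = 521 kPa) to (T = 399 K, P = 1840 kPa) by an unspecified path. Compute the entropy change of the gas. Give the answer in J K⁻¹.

ΔS = nC_p ln(T₂/T₁) − nR ln(P₂/P₁), with C_p = 7R/2 = 29.1 J mol⁻¹ K⁻¹ for a diatomic ideal gas.
ΔS = 4.92 × [29.1 × ln(399/516) − 8.314 × ln(1840/521)] = -88.4 J/K.

ΔS = -88.4 J/K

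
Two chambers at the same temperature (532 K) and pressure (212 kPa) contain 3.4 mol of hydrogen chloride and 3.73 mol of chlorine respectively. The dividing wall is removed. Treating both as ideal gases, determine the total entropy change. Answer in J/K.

Mole fractions: x_A = 3.4/7.13 = 0.477, x_B = 0.523.
ΔS_mix = −R(n_A ln x_A + n_B ln x_B) = −8.314 × (3.4 ln 0.477 + 3.73 ln 0.523) = 41 J/K.

ΔS_mix = 41 J/K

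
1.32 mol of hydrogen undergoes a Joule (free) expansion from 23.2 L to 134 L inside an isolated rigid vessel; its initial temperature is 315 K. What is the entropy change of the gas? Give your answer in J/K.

ΔS_gas = 19.2 J/K

For an ideal gas in free expansion Q = 0 and W = 0, so T is unchanged.
Entropy is a state function; using a reversible isothermal path, ΔS_gas = nR ln(V₂/V₁) = 1.32 × 8.314 × ln(134/23.2) = 19.2 J/K.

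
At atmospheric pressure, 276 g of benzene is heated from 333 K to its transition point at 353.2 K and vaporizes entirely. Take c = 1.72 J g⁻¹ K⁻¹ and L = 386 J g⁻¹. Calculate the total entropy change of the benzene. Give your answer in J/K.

ΔS = 330 J/K

Warming step: ΔS₁ = m c ln(T_tr/T_i) = 276 × 1.72 × ln(353.2/333) = 27.96 J/K.
Phase change: ΔS₂ = +mL/T_tr = 276 × 386 / 353.2 = 301.6 J/K.
ΔS_total = (27.96) + (301.6) = 330 J/K.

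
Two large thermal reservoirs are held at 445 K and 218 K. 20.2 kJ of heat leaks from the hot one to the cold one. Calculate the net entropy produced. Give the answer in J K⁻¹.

ΔS_total = 47.3 J/K

ΔS_hot = −Q/T_H = −20200/445 = -45.39 J/K and ΔS_cold = +Q/T_C = 20200/218 = 92.66 J/K.
ΔS_total = -45.39 + 92.66 = 47.3 J/K, positive as the second law requires.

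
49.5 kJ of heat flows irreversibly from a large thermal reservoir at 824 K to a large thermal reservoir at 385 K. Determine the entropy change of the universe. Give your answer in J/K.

ΔS_total = 68.5 J/K

ΔS_hot = −Q/T_H = −49500/824 = -60.07 J/K and ΔS_cold = +Q/T_C = 49500/385 = 128.6 J/K.
ΔS_total = -60.07 + 128.6 = 68.5 J/K, positive as the second law requires.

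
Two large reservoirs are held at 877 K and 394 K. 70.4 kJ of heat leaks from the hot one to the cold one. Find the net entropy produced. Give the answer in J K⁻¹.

ΔS_hot = −Q/T_H = −70400/877 = -80.27 J/K and ΔS_cold = +Q/T_C = 70400/394 = 178.7 J/K.
ΔS_total = -80.27 + 178.7 = 98.4 J/K, positive as the second law requires.

ΔS_total = 98.4 J/K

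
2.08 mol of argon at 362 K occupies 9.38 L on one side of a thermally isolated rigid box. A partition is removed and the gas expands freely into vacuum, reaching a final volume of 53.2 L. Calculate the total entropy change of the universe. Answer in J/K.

ΔS_universe = 30 J/K

No heat is exchanged and no work is done, so the ideal-gas temperature stays constant.
Entropy is a state function; using a reversible isothermal path, ΔS_gas = nR ln(V₂/V₁) = 2.08 × 8.314 × ln(53.2/9.38) = 30 J/K.
The insulated surroundings exchange no heat, so ΔS_surr = 0 and ΔS_universe = ΔS_gas.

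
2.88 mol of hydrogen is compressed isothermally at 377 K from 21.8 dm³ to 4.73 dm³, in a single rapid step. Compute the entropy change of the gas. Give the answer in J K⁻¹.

ΔS_gas = -36.6 J/K

Entropy is a state function, so ΔS_gas depends only on the end states.
For an isothermal ideal gas ΔS_gas = nR ln(V₂/V₁) = 2.88 × 8.314 × ln(4.73/21.8) = -36.6 J/K.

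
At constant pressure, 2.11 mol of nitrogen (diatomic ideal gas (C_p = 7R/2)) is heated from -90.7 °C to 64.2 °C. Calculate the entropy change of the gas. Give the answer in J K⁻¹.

ΔS = 37.7 J/K

In kelvin: T₁ = 182.45 K, T₂ = 337.35 K. At constant pressure, ΔS = nC_p ln(T₂/T₁) with C_p = 7R/2 = 29.1 J mol⁻¹ K⁻¹.
ΔS = 2.11 × 29.1 × ln(337.35/182.45) = 37.7 J/K.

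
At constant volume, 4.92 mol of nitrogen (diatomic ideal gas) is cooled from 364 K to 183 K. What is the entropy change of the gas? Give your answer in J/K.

At constant volume, ΔS = nC_V ln(T₂/T₁) with C_V = 5R/2 = 20.79 J mol⁻¹ K⁻¹.
ΔS = 4.92 × 20.79 × ln(183/364) = -70.3 J/K.

ΔS = -70.3 J/K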